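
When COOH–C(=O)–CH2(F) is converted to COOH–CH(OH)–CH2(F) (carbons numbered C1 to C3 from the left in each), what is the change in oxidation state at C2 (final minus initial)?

-2

Before: C2 has 2 bonds to C, 2 bonds to O → oxidation state +2.
After: C2 has 2 bonds to C, 1 bond to H, 1 bond to O → oxidation state 0.
Δ = 0 − (+2) = -2, so this is a reduction at C2.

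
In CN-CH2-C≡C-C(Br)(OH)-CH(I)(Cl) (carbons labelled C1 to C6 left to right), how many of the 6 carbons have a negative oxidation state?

1

Tallying each carbon's bonds:
C1: 1C, 3N → 0 + 3 = +3
C2: 2C, 2H → 0 − 2 = -2
C3: 4C → 0 = 0
C4: 4C → 0 = 0
C5: 2C, 1O, 1Br → 0 + 1 + 1 = +2
C6: 1C, 1H, 1Cl, 1I → 0 − 1 + 1 + 1 = +1
1 carbon (C2) meets the condition.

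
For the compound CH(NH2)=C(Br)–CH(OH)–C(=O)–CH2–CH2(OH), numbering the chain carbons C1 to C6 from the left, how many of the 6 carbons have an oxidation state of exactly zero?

Count +1 for every bond to an atom more electronegative than carbon and −1 for every bond to one less electronegative; C–C bonds are 0. Tallying each carbon:
C1: 2C, 1H, 1N → 0 − 1 + 1 = 0
C2: 3C, 1Br → 0 + 1 = +1
C3: 2C, 1H, 1O → 0 − 1 + 1 = 0
C4: 2C, 2O → 0 + 2 = +2
C5: 2C, 2H → 0 − 2 = -2
C6: 1C, 2H, 1O → 0 − 2 + 1 = -1
2 carbons (C1, C3) meet the condition.

2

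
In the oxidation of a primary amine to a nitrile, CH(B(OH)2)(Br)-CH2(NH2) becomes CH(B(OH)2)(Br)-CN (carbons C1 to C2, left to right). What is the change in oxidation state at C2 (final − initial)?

+4

Before: C2 has 1 bond to C, 2 bonds to H, 1 bond to N → oxidation state -1.
After: C2 has 1 bond to C, 3 bonds to N → oxidation state +3.
Δ = +3 − (-1) = +4, so this is an oxidation at C2.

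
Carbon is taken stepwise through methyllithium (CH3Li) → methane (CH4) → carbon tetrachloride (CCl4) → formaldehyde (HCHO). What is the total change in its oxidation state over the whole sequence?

+4

Carbon oxidation states along the series — methyllithium: -4, methane: -4, carbon tetrachloride: +4, formaldehyde: 0.
Net change = 0 − (-4) = +4.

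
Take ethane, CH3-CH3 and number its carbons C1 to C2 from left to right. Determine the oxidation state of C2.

C2 has one bond to H (-1), one bond to H (-1), one bond to H (-1), one bond to C (0).
Oxidation state = -1 − 1 − 1 + 0 = -3.

-3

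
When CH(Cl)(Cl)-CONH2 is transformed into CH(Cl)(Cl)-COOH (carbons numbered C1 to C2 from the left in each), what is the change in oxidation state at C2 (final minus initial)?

0

Before: C2 has 1 bond to C, 2 bonds to O, 1 bond to N → oxidation state +3.
After: C2 has 1 bond to C, 3 bonds to O → oxidation state +3.
Δ = +3 − (+3) = 0, so no net redox change at C2.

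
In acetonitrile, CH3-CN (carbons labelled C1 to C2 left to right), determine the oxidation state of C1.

Each bond to a more electronegative atom (O, N, halogen) counts +1, each bond to a less electronegative atom (H, metal, B, Si) counts −1, and each C–C bond counts 0.
C1 has one bond to H (-1), one bond to H (-1), one bond to H (-1), one bond to C (0).
Oxidation state = -1 − 1 − 1 + 0 = -3.

-3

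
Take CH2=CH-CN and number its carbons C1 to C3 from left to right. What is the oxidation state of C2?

-1

Each bond to a more electronegative atom (O, N, halogen) counts +1, each bond to a less electronegative atom (H, metal, B, Si) counts −1, and each C–C bond counts 0.
C2 has a double bond to C (2×0 = 0), one bond to C (0), one bond to H (-1).
Oxidation state = 0 + 0 − 1 = -1.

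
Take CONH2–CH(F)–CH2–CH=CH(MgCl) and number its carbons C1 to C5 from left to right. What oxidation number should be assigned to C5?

Bonds to more-electronegative neighbours contribute +1 each, bonds to H or metals contribute −1 each, and C–C bonds contribute 0.
C5 has a double bond to C (2×0 = 0), one bond to Mg (-1), one bond to H (-1).
Oxidation state = 0 − 1 − 1 = -2.

-2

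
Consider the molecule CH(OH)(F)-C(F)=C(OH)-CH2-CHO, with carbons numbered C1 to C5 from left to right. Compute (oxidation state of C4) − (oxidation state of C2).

C4: 2C, 2H → 0 − 2 = -2
C2: 3C, 1F → 0 + 1 = +1
Difference: -2 − (+1) = -3.

-3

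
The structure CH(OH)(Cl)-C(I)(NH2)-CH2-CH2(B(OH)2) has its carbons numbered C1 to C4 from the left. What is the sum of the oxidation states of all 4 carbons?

Tallying each carbon's bonds:
C1: 1C, 1H, 1O, 1Cl → 0 − 1 + 1 + 1 = +1
C2: 2C, 1N, 1I → 0 + 1 + 1 = +2
C3: 2C, 2H → 0 − 2 = -2
C4: 1C, 2H, 1B → 0 − 2 − 1 = -3
Sum = +1 + 2 − 2 − 3 = -2.

-2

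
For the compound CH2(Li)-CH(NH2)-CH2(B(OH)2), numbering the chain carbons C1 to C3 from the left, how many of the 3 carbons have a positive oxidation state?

0

Each bond to a more electronegative atom (O, N, halogen) counts +1, each bond to a less electronegative atom (H, metal, B, Si) counts −1, and each C–C bond counts 0. Tallying each carbon:
C1: 1C, 2H, 1Li → 0 − 2 − 1 = -3
C2: 2C, 1H, 1N → 0 − 1 + 1 = 0
C3: 1C, 2H, 1B → 0 − 2 − 1 = -3
0 carbons meet the condition.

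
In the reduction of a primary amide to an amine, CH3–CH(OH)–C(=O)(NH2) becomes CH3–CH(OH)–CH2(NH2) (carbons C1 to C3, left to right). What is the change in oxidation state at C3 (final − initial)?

-4

Before: C3 has 1 bond to C, 2 bonds to O, 1 bond to N → oxidation state +3.
After: C3 has 1 bond to C, 2 bonds to H, 1 bond to N → oxidation state -1.
Δ = -1 − (+3) = -4, so this is a reduction at C3.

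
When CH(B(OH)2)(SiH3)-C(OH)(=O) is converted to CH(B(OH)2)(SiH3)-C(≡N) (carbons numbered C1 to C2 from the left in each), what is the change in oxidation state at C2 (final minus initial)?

Before: C2 has 1 bond to C, 3 bonds to O → oxidation state +3.
After: C2 has 1 bond to C, 3 bonds to N → oxidation state +3.
Δ = +3 − (+3) = 0, so no net redox change at C2.

0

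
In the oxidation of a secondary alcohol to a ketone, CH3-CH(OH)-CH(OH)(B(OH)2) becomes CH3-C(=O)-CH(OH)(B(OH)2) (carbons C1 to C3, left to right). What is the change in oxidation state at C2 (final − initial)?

Before: C2 has 2 bonds to C, 1 bond to H, 1 bond to O → oxidation state 0.
After: C2 has 2 bonds to C, 2 bonds to O → oxidation state +2.
Δ = +2 − (0) = +2, so this is an oxidation at C2.

+2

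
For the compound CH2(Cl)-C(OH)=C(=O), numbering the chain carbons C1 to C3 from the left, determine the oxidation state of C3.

+2

Bonds to more-electronegative neighbours contribute +1 each, bonds to H or metals contribute −1 each, and C–C bonds contribute 0.
C3 has a double bond to C (2×0 = 0), a double bond to O (2×+1 = +2).
Oxidation state = 0 + 2 = +2.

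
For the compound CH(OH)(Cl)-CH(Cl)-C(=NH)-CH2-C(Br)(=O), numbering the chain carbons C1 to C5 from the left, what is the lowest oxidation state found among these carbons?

Bonds to more-electronegative neighbours contribute +1 each, bonds to H or metals contribute −1 each, and C–C bonds contribute 0. Tallying each carbon:
C1: 1C, 1H, 1O, 1Cl → 0 − 1 + 1 + 1 = +1
C2: 2C, 1H, 1Cl → 0 − 1 + 1 = 0
C3: 2C, 2N → 0 + 2 = +2
C4: 2C, 2H → 0 − 2 = -2
C5: 1C, 2O, 1Br → 0 + 2 + 1 = +3
The lowest value is -2.

-2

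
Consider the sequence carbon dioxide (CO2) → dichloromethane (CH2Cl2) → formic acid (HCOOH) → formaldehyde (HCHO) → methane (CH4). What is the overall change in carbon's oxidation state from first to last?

-8

Carbon oxidation states along the series — carbon dioxide: +4, dichloromethane: 0, formic acid: +2, formaldehyde: 0, methane: -4.
Net change = -4 − (+4) = -8.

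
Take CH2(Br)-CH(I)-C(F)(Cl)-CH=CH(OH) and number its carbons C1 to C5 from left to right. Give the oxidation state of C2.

Count +1 for every bond to an atom more electronegative than carbon and −1 for every bond to one less electronegative; C–C bonds are 0.
C2 has one bond to C (0), one bond to C (0), one bond to H (-1), one bond to I (+1).
Oxidation state = 0 + 0 − 1 + 1 = 0.

0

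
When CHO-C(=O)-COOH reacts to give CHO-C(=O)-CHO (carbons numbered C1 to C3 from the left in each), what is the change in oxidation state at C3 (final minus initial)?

-2

Before: C3 has 1 bond to C, 3 bonds to O → oxidation state +3.
After: C3 has 1 bond to C, 1 bond to H, 2 bonds to O → oxidation state +1.
Δ = +1 − (+3) = -2, so this is a reduction at C3.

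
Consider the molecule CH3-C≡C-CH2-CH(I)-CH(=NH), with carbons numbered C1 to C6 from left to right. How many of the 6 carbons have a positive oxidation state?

1

Each bond to a more electronegative atom (O, N, halogen) counts +1, each bond to a less electronegative atom (H, metal, B, Si) counts −1, and each C–C bond counts 0. Tallying each carbon:
C1: 1C, 3H → 0 − 3 = -3
C2: 4C → 0 = 0
C3: 4C → 0 = 0
C4: 2C, 2H → 0 − 2 = -2
C5: 2C, 1H, 1I → 0 − 1 + 1 = 0
C6: 1C, 1H, 2N → 0 − 1 + 2 = +1
1 carbon (C6) meets the condition.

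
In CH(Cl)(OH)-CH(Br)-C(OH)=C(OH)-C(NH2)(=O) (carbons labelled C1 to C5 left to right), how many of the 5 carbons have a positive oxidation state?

4

Bonds to more-electronegative neighbours contribute +1 each, bonds to H or metals contribute −1 each, and C–C bonds contribute 0. Tallying each carbon:
C1: 1C, 1H, 1O, 1Cl → 0 − 1 + 1 + 1 = +1
C2: 2C, 1H, 1Br → 0 − 1 + 1 = 0
C3: 3C, 1O → 0 + 1 = +1
C4: 3C, 1O → 0 + 1 = +1
C5: 1C, 2O, 1N → 0 + 2 + 1 = +3
4 carbons (C1, C3, C4, C5) meet the condition.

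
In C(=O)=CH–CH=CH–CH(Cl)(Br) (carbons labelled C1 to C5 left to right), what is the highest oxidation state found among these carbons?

Tallying each carbon's bonds:
C1: 2C, 2O → 0 + 2 = +2
C2: 3C, 1H → 0 − 1 = -1
C3: 3C, 1H → 0 − 1 = -1
C4: 3C, 1H → 0 − 1 = -1
C5: 1C, 1H, 1Cl, 1Br → 0 − 1 + 1 + 1 = +1
The highest value is +2.

+2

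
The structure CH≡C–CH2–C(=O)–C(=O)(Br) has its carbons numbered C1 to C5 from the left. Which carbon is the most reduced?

Tallying each carbon's bonds:
C1: 3C, 1H → 0 − 1 = -1
C2: 4C → 0 = 0
C3: 2C, 2H → 0 − 2 = -2
C4: 2C, 2O → 0 + 2 = +2
C5: 1C, 2O, 1Br → 0 + 2 + 1 = +3
The most reduced carbon is C3 at -2.

C3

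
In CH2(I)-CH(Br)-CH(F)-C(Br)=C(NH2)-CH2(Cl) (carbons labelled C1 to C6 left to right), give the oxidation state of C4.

+1

C4 has one bond to C (0), a double bond to C (2×0 = 0), one bond to Br (+1).
Oxidation state = 0 + 0 + 1 = +1.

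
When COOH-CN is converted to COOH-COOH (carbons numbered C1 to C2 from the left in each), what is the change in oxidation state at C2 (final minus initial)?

Before: C2 has 1 bond to C, 3 bonds to N → oxidation state +3.
After: C2 has 1 bond to C, 3 bonds to O → oxidation state +3.
Δ = +3 − (+3) = 0, so no net redox change at C2.

0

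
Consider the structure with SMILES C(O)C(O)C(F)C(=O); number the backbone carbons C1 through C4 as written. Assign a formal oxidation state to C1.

-1

C1 has one bond to C (0), one bond to H (-1), one bond to H (-1), one bond to O (+1).
Oxidation state = 0 − 1 − 1 + 1 = -1.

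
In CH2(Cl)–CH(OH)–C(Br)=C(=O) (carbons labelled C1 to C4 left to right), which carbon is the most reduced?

C1

Assign +1 per bond to O/N/halogen, −1 per bond to H or an electropositive element, and 0 per bond to carbon. Tallying each carbon:
C1: 1C, 2H, 1Cl → 0 − 2 + 1 = -1
C2: 2C, 1H, 1O → 0 − 1 + 1 = 0
C3: 3C, 1Br → 0 + 1 = +1
C4: 2C, 2O → 0 + 2 = +2
The most reduced carbon is C1 at -1.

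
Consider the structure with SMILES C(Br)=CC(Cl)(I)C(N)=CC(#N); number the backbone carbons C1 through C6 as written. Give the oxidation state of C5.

C5 has a double bond to C (2×0 = 0), one bond to C (0), one bond to H (-1).
Oxidation state = 0 + 0 − 1 = -1.

-1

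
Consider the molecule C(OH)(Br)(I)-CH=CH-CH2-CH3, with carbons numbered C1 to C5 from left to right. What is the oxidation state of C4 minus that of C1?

C4: 2C, 2H → 0 − 2 = -2
C1: 1C, 1O, 1Br, 1I → 0 + 1 + 1 + 1 = +3
Difference: -2 − (+3) = -5.

-5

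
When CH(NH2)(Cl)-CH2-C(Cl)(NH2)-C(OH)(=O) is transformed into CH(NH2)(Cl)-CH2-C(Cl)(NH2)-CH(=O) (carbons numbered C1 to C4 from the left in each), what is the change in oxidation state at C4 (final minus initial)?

-2

Before: C4 has 1 bond to C, 3 bonds to O → oxidation state +3.
After: C4 has 1 bond to C, 1 bond to H, 2 bonds to O → oxidation state +1.
Δ = +1 − (+3) = -2, so this is a reduction at C4.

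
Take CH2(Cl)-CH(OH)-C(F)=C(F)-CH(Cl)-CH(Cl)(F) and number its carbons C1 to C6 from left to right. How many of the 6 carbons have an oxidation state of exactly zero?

2

Tallying each carbon's bonds:
C1: 1C, 2H, 1Cl → 0 − 2 + 1 = -1
C2: 2C, 1H, 1O → 0 − 1 + 1 = 0
C3: 3C, 1F → 0 + 1 = +1
C4: 3C, 1F → 0 + 1 = +1
C5: 2C, 1H, 1Cl → 0 − 1 + 1 = 0
C6: 1C, 1H, 1F, 1Cl → 0 − 1 + 1 + 1 = +1
2 carbons (C2, C5) meet the condition.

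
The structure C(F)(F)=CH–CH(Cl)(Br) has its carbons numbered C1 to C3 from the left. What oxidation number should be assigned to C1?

+2

Count +1 for every bond to an atom more electronegative than carbon and −1 for every bond to one less electronegative; C–C bonds are 0.
C1 has a double bond to C (2×0 = 0), one bond to F (+1), one bond to F (+1).
Oxidation state = 0 + 1 + 1 = +2.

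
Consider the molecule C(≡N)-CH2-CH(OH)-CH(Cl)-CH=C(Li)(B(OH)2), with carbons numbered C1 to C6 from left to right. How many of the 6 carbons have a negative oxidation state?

Tallying each carbon's bonds:
C1: 1C, 3N → 0 + 3 = +3
C2: 2C, 2H → 0 − 2 = -2
C3: 2C, 1H, 1O → 0 − 1 + 1 = 0
C4: 2C, 1H, 1Cl → 0 − 1 + 1 = 0
C5: 3C, 1H → 0 − 1 = -1
C6: 2C, 1Li, 1B → 0 − 1 − 1 = -2
3 carbons (C2, C5, C6) meet the condition.

3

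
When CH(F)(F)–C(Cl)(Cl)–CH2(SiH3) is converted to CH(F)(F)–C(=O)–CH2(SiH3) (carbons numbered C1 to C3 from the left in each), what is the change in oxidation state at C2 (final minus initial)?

0

Before: C2 has 2 bonds to C, 2 bonds to Cl → oxidation state +2.
After: C2 has 2 bonds to C, 2 bonds to O → oxidation state +2.
Δ = +2 − (+2) = 0, so no net redox change at C2.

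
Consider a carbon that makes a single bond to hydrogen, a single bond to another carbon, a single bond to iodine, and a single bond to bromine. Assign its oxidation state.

The carbon has one bond to C (0), one bond to I (+1), one bond to H (-1), one bond to Br (+1).
Oxidation state = 0 + 1 − 1 + 1 = +1.

+1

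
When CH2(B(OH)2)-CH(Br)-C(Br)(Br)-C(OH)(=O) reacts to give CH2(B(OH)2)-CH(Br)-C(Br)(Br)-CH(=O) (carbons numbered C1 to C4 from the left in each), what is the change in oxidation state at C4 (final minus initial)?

Before: C4 has 1 bond to C, 3 bonds to O → oxidation state +3.
After: C4 has 1 bond to C, 1 bond to H, 2 bonds to O → oxidation state +1.
Δ = +1 − (+3) = -2, so this is a reduction at C4.

-2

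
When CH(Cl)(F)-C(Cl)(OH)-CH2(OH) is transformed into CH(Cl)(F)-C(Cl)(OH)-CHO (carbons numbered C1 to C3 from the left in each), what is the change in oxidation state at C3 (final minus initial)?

+2

Before: C3 has 1 bond to C, 2 bonds to H, 1 bond to O → oxidation state -1.
After: C3 has 1 bond to C, 1 bond to H, 2 bonds to O → oxidation state +1.
Δ = +1 − (-1) = +2, so this is an oxidation at C3.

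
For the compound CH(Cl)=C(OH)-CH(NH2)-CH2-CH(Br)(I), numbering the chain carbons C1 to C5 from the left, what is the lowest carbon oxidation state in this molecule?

Bonds to more-electronegative neighbours contribute +1 each, bonds to H or metals contribute −1 each, and C–C bonds contribute 0. Tallying each carbon:
C1: 2C, 1H, 1Cl → 0 − 1 + 1 = 0
C2: 3C, 1O → 0 + 1 = +1
C3: 2C, 1H, 1N → 0 − 1 + 1 = 0
C4: 2C, 2H → 0 − 2 = -2
C5: 1C, 1H, 1Br, 1I → 0 − 1 + 1 + 1 = +1
The lowest value is -2.

-2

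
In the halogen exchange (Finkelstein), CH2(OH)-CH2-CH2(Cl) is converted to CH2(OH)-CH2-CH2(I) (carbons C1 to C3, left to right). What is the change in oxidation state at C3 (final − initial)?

Before: C3 has 1 bond to C, 2 bonds to H, 1 bond to Cl → oxidation state -1.
After: C3 has 1 bond to C, 2 bonds to H, 1 bond to I → oxidation state -1.
Δ = -1 − (-1) = 0, so no net redox change at C3.

0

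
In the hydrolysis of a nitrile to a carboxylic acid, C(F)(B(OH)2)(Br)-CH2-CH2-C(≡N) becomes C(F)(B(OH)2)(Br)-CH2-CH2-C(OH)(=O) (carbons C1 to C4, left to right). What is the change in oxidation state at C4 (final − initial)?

Before: C4 has 1 bond to C, 3 bonds to N → oxidation state +3.
After: C4 has 1 bond to C, 3 bonds to O → oxidation state +3.
Δ = +3 − (+3) = 0, so no net redox change at C4.

0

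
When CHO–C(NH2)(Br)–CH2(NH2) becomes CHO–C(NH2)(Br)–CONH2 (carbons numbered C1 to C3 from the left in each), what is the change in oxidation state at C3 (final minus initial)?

Before: C3 has 1 bond to C, 2 bonds to H, 1 bond to N → oxidation state -1.
After: C3 has 1 bond to C, 2 bonds to O, 1 bond to N → oxidation state +3.
Δ = +3 − (-1) = +4, so this is an oxidation at C3.

+4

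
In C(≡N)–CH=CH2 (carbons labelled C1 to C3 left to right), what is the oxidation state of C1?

C1 has one bond to C (0), a triple bond to N (3×+1 = +3).
Oxidation state = 0 + 3 = +3.

+3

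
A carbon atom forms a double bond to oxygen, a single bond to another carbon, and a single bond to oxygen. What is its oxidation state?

Assign +1 per bond to O/N/halogen, −1 per bond to H or an electropositive element, and 0 per bond to carbon.
The carbon has one bond to C (0), a double bond to O (2×+1 = +2), one bond to O (+1).
Oxidation state = 0 + 2 + 1 = +3.

+3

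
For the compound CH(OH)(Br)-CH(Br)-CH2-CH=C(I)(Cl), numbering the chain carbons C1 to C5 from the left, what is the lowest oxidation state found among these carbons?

-2

Tallying each carbon's bonds:
C1: 1C, 1H, 1O, 1Br → 0 − 1 + 1 + 1 = +1
C2: 2C, 1H, 1Br → 0 − 1 + 1 = 0
C3: 2C, 2H → 0 − 2 = -2
C4: 3C, 1H → 0 − 1 = -1
C5: 2C, 1Cl, 1I → 0 + 1 + 1 = +2
The lowest value is -2.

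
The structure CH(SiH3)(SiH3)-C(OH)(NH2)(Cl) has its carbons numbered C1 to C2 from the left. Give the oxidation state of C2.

+3

Bonds to more-electronegative neighbours contribute +1 each, bonds to H or metals contribute −1 each, and C–C bonds contribute 0.
C2 has one bond to C (0), one bond to O (+1), one bond to N (+1), one bond to Cl (+1).
Oxidation state = 0 + 1 + 1 + 1 = +3.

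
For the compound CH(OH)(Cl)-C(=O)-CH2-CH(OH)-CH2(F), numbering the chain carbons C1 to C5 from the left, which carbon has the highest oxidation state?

Bonds to more-electronegative neighbours contribute +1 each, bonds to H or metals contribute −1 each, and C–C bonds contribute 0. Tallying each carbon:
C1: 1C, 1H, 1O, 1Cl → 0 − 1 + 1 + 1 = +1
C2: 2C, 2O → 0 + 2 = +2
C3: 2C, 2H → 0 − 2 = -2
C4: 2C, 1H, 1O → 0 − 1 + 1 = 0
C5: 1C, 2H, 1F → 0 − 2 + 1 = -1
The most oxidised carbon is C2 at +2.

C2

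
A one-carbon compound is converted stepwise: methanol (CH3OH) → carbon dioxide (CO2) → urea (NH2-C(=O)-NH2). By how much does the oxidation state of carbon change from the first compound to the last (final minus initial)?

Carbon oxidation states along the series — methanol: -2, carbon dioxide: +4, urea: +4.
Net change = +4 − (-2) = +6.

+6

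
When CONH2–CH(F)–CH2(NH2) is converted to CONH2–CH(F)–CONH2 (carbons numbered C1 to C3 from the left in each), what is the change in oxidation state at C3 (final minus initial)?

+4

Before: C3 has 1 bond to C, 2 bonds to H, 1 bond to N → oxidation state -1.
After: C3 has 1 bond to C, 2 bonds to O, 1 bond to N → oxidation state +3.
Δ = +3 − (-1) = +4, so this is an oxidation at C3.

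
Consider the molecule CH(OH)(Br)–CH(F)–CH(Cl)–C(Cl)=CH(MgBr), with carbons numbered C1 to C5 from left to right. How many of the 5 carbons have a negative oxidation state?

Count +1 for every bond to an atom more electronegative than carbon and −1 for every bond to one less electronegative; C–C bonds are 0. Tallying each carbon:
C1: 1C, 1H, 1O, 1Br → 0 − 1 + 1 + 1 = +1
C2: 2C, 1H, 1F → 0 − 1 + 1 = 0
C3: 2C, 1H, 1Cl → 0 − 1 + 1 = 0
C4: 3C, 1Cl → 0 + 1 = +1
C5: 2C, 1H, 1Mg → 0 − 1 − 1 = -2
1 carbon (C5) meets the condition.

1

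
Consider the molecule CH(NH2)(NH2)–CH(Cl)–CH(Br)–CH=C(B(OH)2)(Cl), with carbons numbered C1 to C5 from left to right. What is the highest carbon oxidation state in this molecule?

+1

Tallying each carbon's bonds:
C1: 1C, 1H, 2N → 0 − 1 + 2 = +1
C2: 2C, 1H, 1Cl → 0 − 1 + 1 = 0
C3: 2C, 1H, 1Br → 0 − 1 + 1 = 0
C4: 3C, 1H → 0 − 1 = -1
C5: 2C, 1Cl, 1B → 0 + 1 − 1 = 0
The highest value is +1.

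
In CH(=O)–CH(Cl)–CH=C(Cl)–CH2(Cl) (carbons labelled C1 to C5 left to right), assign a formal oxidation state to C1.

Assign +1 per bond to O/N/halogen, −1 per bond to H or an electropositive element, and 0 per bond to carbon.
C1 has one bond to C (0), a double bond to O (2×+1 = +2), one bond to H (-1).
Oxidation state = 0 + 2 − 1 = +1.

+1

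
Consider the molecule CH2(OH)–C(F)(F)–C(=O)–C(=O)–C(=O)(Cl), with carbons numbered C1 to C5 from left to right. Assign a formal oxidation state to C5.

+3

Each bond to a more electronegative atom (O, N, halogen) counts +1, each bond to a less electronegative atom (H, metal, B, Si) counts −1, and each C–C bond counts 0.
C5 has one bond to C (0), a double bond to O (2×+1 = +2), one bond to Cl (+1).
Oxidation state = 0 + 2 + 1 = +3.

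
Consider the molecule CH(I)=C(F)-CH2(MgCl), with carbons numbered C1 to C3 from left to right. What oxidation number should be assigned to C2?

+1

Assign +1 per bond to O/N/halogen, −1 per bond to H or an electropositive element, and 0 per bond to carbon.
C2 has a double bond to C (2×0 = 0), one bond to C (0), one bond to F (+1).
Oxidation state = 0 + 0 + 1 = +1.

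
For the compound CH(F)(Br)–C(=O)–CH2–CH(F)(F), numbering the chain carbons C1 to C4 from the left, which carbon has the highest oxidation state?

Assign +1 per bond to O/N/halogen, −1 per bond to H or an electropositive element, and 0 per bond to carbon. Tallying each carbon:
C1: 1C, 1H, 1F, 1Br → 0 − 1 + 1 + 1 = +1
C2: 2C, 2O → 0 + 2 = +2
C3: 2C, 2H → 0 − 2 = -2
C4: 1C, 1H, 2F → 0 − 1 + 2 = +1
The most oxidised carbon is C2 at +2.

C2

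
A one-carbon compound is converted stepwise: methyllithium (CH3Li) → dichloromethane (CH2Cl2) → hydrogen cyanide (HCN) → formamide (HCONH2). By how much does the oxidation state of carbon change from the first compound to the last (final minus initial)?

+6

Carbon oxidation states along the series — methyllithium: -4, dichloromethane: 0, hydrogen cyanide: +2, formamide: +2.
Net change = +2 − (-4) = +6.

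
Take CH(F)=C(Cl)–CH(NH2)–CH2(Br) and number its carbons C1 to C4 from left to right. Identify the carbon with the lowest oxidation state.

Bonds to more-electronegative neighbours contribute +1 each, bonds to H or metals contribute −1 each, and C–C bonds contribute 0. Tallying each carbon:
C1: 2C, 1H, 1F → 0 − 1 + 1 = 0
C2: 3C, 1Cl → 0 + 1 = +1
C3: 2C, 1H, 1N → 0 − 1 + 1 = 0
C4: 1C, 2H, 1Br → 0 − 2 + 1 = -1
The most reduced carbon is C4 at -1.

C4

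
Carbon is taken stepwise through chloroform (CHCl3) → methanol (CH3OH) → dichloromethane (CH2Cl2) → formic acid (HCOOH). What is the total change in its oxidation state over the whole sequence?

0

Carbon oxidation states along the series — chloroform: +2, methanol: -2, dichloromethane: 0, formic acid: +2.
Net change = +2 − (+2) = 0.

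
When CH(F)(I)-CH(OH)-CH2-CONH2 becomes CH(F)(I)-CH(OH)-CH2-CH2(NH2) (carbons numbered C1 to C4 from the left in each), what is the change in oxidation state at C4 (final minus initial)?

-4

Before: C4 has 1 bond to C, 2 bonds to O, 1 bond to N → oxidation state +3.
After: C4 has 1 bond to C, 2 bonds to H, 1 bond to N → oxidation state -1.
Δ = -1 − (+3) = -4, so this is a reduction at C4.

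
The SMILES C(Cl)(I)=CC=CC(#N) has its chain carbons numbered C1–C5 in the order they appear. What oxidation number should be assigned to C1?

+2

Bonds to more-electronegative neighbours contribute +1 each, bonds to H or metals contribute −1 each, and C–C bonds contribute 0.
C1 has a double bond to C (2×0 = 0), one bond to Cl (+1), one bond to I (+1).
Oxidation state = 0 + 1 + 1 = +2.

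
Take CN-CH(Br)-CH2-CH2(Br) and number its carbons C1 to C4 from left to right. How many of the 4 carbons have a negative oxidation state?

2

Tallying each carbon's bonds:
C1: 1C, 3N → 0 + 3 = +3
C2: 2C, 1H, 1Br → 0 − 1 + 1 = 0
C3: 2C, 2H → 0 − 2 = -2
C4: 1C, 2H, 1Br → 0 − 2 + 1 = -1
2 carbons (C3, C4) meet the condition.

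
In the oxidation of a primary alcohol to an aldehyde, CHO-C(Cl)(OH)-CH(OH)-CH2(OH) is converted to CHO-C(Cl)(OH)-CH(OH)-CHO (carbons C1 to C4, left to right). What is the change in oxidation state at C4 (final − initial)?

+2

Before: C4 has 1 bond to C, 2 bonds to H, 1 bond to O → oxidation state -1.
After: C4 has 1 bond to C, 1 bond to H, 2 bonds to O → oxidation state +1.
Δ = +1 − (-1) = +2, so this is an oxidation at C4.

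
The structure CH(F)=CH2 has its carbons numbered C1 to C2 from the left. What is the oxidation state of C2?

-2

C2 has a double bond to C (2×0 = 0), one bond to H (-1), one bond to H (-1).
Oxidation state = 0 − 1 − 1 = -2.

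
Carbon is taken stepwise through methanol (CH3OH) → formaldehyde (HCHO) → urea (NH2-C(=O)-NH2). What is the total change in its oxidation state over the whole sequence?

+6

Carbon oxidation states along the series — methanol: -2, formaldehyde: 0, urea: +4.
Net change = +4 − (-2) = +6.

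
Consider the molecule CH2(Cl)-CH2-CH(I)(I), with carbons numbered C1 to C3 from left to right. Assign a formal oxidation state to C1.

-1

Count +1 for every bond to an atom more electronegative than carbon and −1 for every bond to one less electronegative; C–C bonds are 0.
C1 has one bond to C (0), one bond to H (-1), one bond to Cl (+1), one bond to H (-1).
Oxidation state = 0 − 1 + 1 − 1 = -1.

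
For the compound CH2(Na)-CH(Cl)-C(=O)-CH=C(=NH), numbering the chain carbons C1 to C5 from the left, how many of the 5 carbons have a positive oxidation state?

Tallying each carbon's bonds:
C1: 1C, 2H, 1Na → 0 − 2 − 1 = -3
C2: 2C, 1H, 1Cl → 0 − 1 + 1 = 0
C3: 2C, 2O → 0 + 2 = +2
C4: 3C, 1H → 0 − 1 = -1
C5: 2C, 2N → 0 + 2 = +2
2 carbons (C3, C5) meet the condition.

2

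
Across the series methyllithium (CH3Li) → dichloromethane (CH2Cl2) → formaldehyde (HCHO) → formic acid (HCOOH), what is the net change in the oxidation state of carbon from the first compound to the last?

+6

Carbon oxidation states along the series — methyllithium: -4, dichloromethane: 0, formaldehyde: 0, formic acid: +2.
Net change = +2 − (-4) = +6.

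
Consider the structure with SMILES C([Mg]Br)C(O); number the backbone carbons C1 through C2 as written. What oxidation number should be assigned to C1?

C1 has one bond to C (0), one bond to H (-1), one bond to Mg (-1), one bond to H (-1).
Oxidation state = 0 − 1 − 1 − 1 = -3.

-3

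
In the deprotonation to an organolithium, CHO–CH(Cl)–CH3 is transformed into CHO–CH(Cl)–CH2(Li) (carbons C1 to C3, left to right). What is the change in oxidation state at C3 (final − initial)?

Before: C3 has 1 bond to C, 3 bonds to H → oxidation state -3.
After: C3 has 1 bond to C, 2 bonds to H, 1 bond to Li → oxidation state -3.
Δ = -3 − (-3) = 0, so no net redox change at C3.

0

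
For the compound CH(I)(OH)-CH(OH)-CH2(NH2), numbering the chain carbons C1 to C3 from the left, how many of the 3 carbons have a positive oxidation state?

1

Tallying each carbon's bonds:
C1: 1C, 1H, 1O, 1I → 0 − 1 + 1 + 1 = +1
C2: 2C, 1H, 1O → 0 − 1 + 1 = 0
C3: 1C, 2H, 1N → 0 − 2 + 1 = -1
1 carbon (C1) meets the condition.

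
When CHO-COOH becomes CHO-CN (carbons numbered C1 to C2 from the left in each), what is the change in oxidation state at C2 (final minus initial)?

0

Before: C2 has 1 bond to C, 3 bonds to O → oxidation state +3.
After: C2 has 1 bond to C, 3 bonds to N → oxidation state +3.
Δ = +3 − (+3) = 0, so no net redox change at C2.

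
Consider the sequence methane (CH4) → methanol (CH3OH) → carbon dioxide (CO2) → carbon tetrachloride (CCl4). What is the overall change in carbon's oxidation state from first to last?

Carbon oxidation states along the series — methane: -4, methanol: -2, carbon dioxide: +4, carbon tetrachloride: +4.
Net change = +4 − (-4) = +8.

+8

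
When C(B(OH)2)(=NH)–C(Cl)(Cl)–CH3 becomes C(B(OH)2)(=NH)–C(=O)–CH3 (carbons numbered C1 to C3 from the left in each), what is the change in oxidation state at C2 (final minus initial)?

Before: C2 has 2 bonds to C, 2 bonds to Cl → oxidation state +2.
After: C2 has 2 bonds to C, 2 bonds to O → oxidation state +2.
Δ = +2 − (+2) = 0, so no net redox change at C2.

0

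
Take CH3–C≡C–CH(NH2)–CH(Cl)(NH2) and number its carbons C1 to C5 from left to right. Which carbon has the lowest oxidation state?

Tallying each carbon's bonds:
C1: 1C, 3H → 0 − 3 = -3
C2: 4C → 0 = 0
C3: 4C → 0 = 0
C4: 2C, 1H, 1N → 0 − 1 + 1 = 0
C5: 1C, 1H, 1N, 1Cl → 0 − 1 + 1 + 1 = +1
The most reduced carbon is C1 at -3.

C1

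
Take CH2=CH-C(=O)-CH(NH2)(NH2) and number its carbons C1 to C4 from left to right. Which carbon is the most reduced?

C1

Tallying each carbon's bonds:
C1: 2C, 2H → 0 − 2 = -2
C2: 3C, 1H → 0 − 1 = -1
C3: 2C, 2O → 0 + 2 = +2
C4: 1C, 1H, 2N → 0 − 1 + 2 = +1
The most reduced carbon is C1 at -2.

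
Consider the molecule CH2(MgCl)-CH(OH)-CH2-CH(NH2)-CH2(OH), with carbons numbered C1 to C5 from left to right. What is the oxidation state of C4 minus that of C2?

C4: 2C, 1H, 1N → 0 − 1 + 1 = 0
C2: 2C, 1H, 1O → 0 − 1 + 1 = 0
Difference: 0 − (0) = 0.

0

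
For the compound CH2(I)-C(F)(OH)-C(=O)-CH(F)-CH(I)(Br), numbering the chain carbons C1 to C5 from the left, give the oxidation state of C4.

0

C4 has one bond to C (0), one bond to C (0), one bond to F (+1), one bond to H (-1).
Oxidation state = 0 + 0 + 1 − 1 = 0.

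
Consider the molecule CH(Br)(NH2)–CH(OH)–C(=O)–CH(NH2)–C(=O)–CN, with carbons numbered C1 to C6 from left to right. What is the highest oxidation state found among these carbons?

+3

Count +1 for every bond to an atom more electronegative than carbon and −1 for every bond to one less electronegative; C–C bonds are 0. Tallying each carbon:
C1: 1C, 1H, 1N, 1Br → 0 − 1 + 1 + 1 = +1
C2: 2C, 1H, 1O → 0 − 1 + 1 = 0
C3: 2C, 2O → 0 + 2 = +2
C4: 2C, 1H, 1N → 0 − 1 + 1 = 0
C5: 2C, 2O → 0 + 2 = +2
C6: 1C, 3N → 0 + 3 = +3
The highest value is +3.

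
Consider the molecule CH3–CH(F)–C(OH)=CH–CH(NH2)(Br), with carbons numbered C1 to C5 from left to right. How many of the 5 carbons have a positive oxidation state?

Assign +1 per bond to O/N/halogen, −1 per bond to H or an electropositive element, and 0 per bond to carbon. Tallying each carbon:
C1: 1C, 3H → 0 − 3 = -3
C2: 2C, 1H, 1F → 0 − 1 + 1 = 0
C3: 3C, 1O → 0 + 1 = +1
C4: 3C, 1H → 0 − 1 = -1
C5: 1C, 1H, 1N, 1Br → 0 − 1 + 1 + 1 = +1
2 carbons (C3, C5) meet the condition.

2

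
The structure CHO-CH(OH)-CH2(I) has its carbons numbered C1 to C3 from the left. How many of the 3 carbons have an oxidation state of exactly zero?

Each bond to a more electronegative atom (O, N, halogen) counts +1, each bond to a less electronegative atom (H, metal, B, Si) counts −1, and each C–C bond counts 0. Tallying each carbon:
C1: 1C, 1H, 2O → 0 − 1 + 2 = +1
C2: 2C, 1H, 1O → 0 − 1 + 1 = 0
C3: 1C, 2H, 1I → 0 − 2 + 1 = -1
1 carbon (C2) meets the condition.

1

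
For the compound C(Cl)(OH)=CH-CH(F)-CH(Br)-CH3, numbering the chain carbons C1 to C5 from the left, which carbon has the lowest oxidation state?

C5

Assign +1 per bond to O/N/halogen, −1 per bond to H or an electropositive element, and 0 per bond to carbon. Tallying each carbon:
C1: 2C, 1O, 1Cl → 0 + 1 + 1 = +2
C2: 3C, 1H → 0 − 1 = -1
C3: 2C, 1H, 1F → 0 − 1 + 1 = 0
C4: 2C, 1H, 1Br → 0 − 1 + 1 = 0
C5: 1C, 3H → 0 − 3 = -3
The most reduced carbon is C5 at -3.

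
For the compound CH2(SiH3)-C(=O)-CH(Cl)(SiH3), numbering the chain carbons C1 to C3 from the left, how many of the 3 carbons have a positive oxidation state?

Assign +1 per bond to O/N/halogen, −1 per bond to H or an electropositive element, and 0 per bond to carbon. Tallying each carbon:
C1: 1C, 2H, 1Si → 0 − 2 − 1 = -3
C2: 2C, 2O → 0 + 2 = +2
C3: 1C, 1H, 1Cl, 1Si → 0 − 1 + 1 − 1 = -1
1 carbon (C2) meets the condition.

1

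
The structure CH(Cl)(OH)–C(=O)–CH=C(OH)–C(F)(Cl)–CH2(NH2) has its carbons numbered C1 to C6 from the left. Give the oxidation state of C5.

C5 has one bond to C (0), one bond to C (0), one bond to F (+1), one bond to Cl (+1).
Oxidation state = 0 + 0 + 1 + 1 = +2.

+2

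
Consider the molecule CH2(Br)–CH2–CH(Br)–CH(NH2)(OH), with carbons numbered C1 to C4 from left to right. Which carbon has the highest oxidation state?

Tallying each carbon's bonds:
C1: 1C, 2H, 1Br → 0 − 2 + 1 = -1
C2: 2C, 2H → 0 − 2 = -2
C3: 2C, 1H, 1Br → 0 − 1 + 1 = 0
C4: 1C, 1H, 1O, 1N → 0 − 1 + 1 + 1 = +1
The most oxidised carbon is C4 at +1.

C4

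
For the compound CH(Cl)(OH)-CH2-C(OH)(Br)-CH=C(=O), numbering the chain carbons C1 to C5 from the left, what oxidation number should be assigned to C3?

Bonds to more-electronegative neighbours contribute +1 each, bonds to H or metals contribute −1 each, and C–C bonds contribute 0.
C3 has one bond to C (0), one bond to C (0), one bond to O (+1), one bond to Br (+1).
Oxidation state = 0 + 0 + 1 + 1 = +2.

+2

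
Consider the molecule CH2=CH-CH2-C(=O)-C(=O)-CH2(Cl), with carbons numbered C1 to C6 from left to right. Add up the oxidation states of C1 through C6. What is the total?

Tallying each carbon's bonds:
C1: 2C, 2H → 0 − 2 = -2
C2: 3C, 1H → 0 − 1 = -1
C3: 2C, 2H → 0 − 2 = -2
C4: 2C, 2O → 0 + 2 = +2
C5: 2C, 2O → 0 + 2 = +2
C6: 1C, 2H, 1Cl → 0 − 2 + 1 = -1
Sum = -2 − 1 − 2 + 2 + 2 − 1 = -2.

-2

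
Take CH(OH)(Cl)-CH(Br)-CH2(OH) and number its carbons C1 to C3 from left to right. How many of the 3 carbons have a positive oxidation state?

Assign +1 per bond to O/N/halogen, −1 per bond to H or an electropositive element, and 0 per bond to carbon. Tallying each carbon:
C1: 1C, 1H, 1O, 1Cl → 0 − 1 + 1 + 1 = +1
C2: 2C, 1H, 1Br → 0 − 1 + 1 = 0
C3: 1C, 2H, 1O → 0 − 2 + 1 = -1
1 carbon (C1) meets the condition.

1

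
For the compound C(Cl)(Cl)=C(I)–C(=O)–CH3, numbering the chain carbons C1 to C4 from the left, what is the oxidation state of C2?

Assign +1 per bond to O/N/halogen, −1 per bond to H or an electropositive element, and 0 per bond to carbon.
C2 has a double bond to C (2×0 = 0), one bond to C (0), one bond to I (+1).
Oxidation state = 0 + 0 + 1 = +1.

+1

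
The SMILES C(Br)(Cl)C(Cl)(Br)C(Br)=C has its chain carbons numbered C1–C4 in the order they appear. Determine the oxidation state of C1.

C1 has one bond to C (0), one bond to H (-1), one bond to Br (+1), one bond to Cl (+1).
Oxidation state = 0 − 1 + 1 + 1 = +1.

+1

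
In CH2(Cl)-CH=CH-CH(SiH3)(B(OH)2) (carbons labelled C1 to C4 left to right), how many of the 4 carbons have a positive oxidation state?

Each bond to a more electronegative atom (O, N, halogen) counts +1, each bond to a less electronegative atom (H, metal, B, Si) counts −1, and each C–C bond counts 0. Tallying each carbon:
C1: 1C, 2H, 1Cl → 0 − 2 + 1 = -1
C2: 3C, 1H → 0 − 1 = -1
C3: 3C, 1H → 0 − 1 = -1
C4: 1C, 1H, 1B, 1Si → 0 − 1 − 1 − 1 = -3
0 carbons meet the condition.

0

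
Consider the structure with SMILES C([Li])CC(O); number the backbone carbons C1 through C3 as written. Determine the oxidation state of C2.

C2 has one bond to C (0), one bond to C (0), one bond to H (-1), one bond to H (-1).
Oxidation state = 0 + 0 − 1 − 1 = -2.

-2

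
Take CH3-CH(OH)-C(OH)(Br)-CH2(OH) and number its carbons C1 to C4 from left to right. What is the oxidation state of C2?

0

Assign +1 per bond to O/N/halogen, −1 per bond to H or an electropositive element, and 0 per bond to carbon.
C2 has one bond to C (0), one bond to C (0), one bond to O (+1), one bond to H (-1).
Oxidation state = 0 + 0 + 1 − 1 = 0.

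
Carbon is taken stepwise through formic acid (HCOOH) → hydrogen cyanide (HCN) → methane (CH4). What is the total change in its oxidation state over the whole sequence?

-6

Carbon oxidation states along the series — formic acid: +2, hydrogen cyanide: +2, methane: -4.
Net change = -4 − (+2) = -6.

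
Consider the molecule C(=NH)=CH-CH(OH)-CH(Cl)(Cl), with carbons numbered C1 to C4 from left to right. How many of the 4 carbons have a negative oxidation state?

1

Tallying each carbon's bonds:
C1: 2C, 2N → 0 + 2 = +2
C2: 3C, 1H → 0 − 1 = -1
C3: 2C, 1H, 1O → 0 − 1 + 1 = 0
C4: 1C, 1H, 2Cl → 0 − 1 + 2 = +1
1 carbon (C2) meets the condition.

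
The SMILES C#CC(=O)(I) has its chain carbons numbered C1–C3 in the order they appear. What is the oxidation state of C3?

+3

C3 has one bond to C (0), a double bond to O (2×+1 = +2), one bond to I (+1).
Oxidation state = 0 + 2 + 1 = +3.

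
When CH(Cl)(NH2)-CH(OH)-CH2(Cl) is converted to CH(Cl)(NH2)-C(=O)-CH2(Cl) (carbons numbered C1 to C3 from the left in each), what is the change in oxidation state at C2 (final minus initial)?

+2

Before: C2 has 2 bonds to C, 1 bond to H, 1 bond to O → oxidation state 0.
After: C2 has 2 bonds to C, 2 bonds to O → oxidation state +2.
Δ = +2 − (0) = +2, so this is an oxidation at C2.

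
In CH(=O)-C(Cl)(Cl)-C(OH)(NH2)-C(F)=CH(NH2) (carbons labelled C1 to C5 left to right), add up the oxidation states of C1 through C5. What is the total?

Assign +1 per bond to O/N/halogen, −1 per bond to H or an electropositive element, and 0 per bond to carbon. Tallying each carbon:
C1: 1C, 1H, 2O → 0 − 1 + 2 = +1
C2: 2C, 2Cl → 0 + 2 = +2
C3: 2C, 1O, 1N → 0 + 1 + 1 = +2
C4: 3C, 1F → 0 + 1 = +1
C5: 2C, 1H, 1N → 0 − 1 + 1 = 0
Sum = +1 + 2 + 2 + 1 + 0 = +6.

+6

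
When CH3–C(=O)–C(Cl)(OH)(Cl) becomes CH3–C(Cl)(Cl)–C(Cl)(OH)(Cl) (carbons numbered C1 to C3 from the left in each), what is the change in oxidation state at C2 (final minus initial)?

Before: C2 has 2 bonds to C, 2 bonds to O → oxidation state +2.
After: C2 has 2 bonds to C, 2 bonds to Cl → oxidation state +2.
Δ = +2 − (+2) = 0, so no net redox change at C2.

0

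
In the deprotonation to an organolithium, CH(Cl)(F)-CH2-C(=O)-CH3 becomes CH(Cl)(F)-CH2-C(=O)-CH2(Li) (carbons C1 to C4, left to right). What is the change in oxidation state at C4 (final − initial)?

Before: C4 has 1 bond to C, 3 bonds to H → oxidation state -3.
After: C4 has 1 bond to C, 2 bonds to H, 1 bond to Li → oxidation state -3.
Δ = -3 − (-3) = 0, so no net redox change at C4.

0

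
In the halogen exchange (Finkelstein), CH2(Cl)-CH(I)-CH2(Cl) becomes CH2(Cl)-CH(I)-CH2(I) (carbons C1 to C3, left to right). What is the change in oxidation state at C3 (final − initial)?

0

Before: C3 has 1 bond to C, 2 bonds to H, 1 bond to Cl → oxidation state -1.
After: C3 has 1 bond to C, 2 bonds to H, 1 bond to I → oxidation state -1.
Δ = -1 − (-1) = 0, so no net redox change at C3.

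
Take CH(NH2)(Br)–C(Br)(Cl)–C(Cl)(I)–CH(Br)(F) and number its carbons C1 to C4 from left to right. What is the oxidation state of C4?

C4 has one bond to C (0), one bond to Br (+1), one bond to F (+1), one bond to H (-1).
Oxidation state = 0 + 1 + 1 − 1 = +1.

+1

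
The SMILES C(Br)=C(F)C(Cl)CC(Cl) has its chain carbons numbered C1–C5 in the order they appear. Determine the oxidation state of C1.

0

Count +1 for every bond to an atom more electronegative than carbon and −1 for every bond to one less electronegative; C–C bonds are 0.
C1 has a double bond to C (2×0 = 0), one bond to Br (+1), one bond to H (-1).
Oxidation state = 0 + 1 − 1 = 0.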